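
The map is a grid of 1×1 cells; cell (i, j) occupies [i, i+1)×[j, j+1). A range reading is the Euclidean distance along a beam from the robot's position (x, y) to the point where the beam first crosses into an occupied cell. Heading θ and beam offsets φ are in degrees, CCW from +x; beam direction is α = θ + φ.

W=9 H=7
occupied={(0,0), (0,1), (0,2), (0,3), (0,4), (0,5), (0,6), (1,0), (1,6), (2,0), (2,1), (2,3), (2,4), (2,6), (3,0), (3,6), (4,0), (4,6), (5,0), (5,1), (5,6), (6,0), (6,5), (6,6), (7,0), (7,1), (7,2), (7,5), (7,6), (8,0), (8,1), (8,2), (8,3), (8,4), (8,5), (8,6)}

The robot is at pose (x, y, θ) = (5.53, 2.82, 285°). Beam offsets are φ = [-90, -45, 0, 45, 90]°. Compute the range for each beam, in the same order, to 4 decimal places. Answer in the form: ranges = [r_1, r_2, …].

beam 1: φ=-90°, α=195°
  cosα=-0.9659 sinα=-0.2588 | (5,2) | tMaxX 0.5487 tMaxY 3.1682 | tΔX 1.0353 tΔY 3.8637
    t=0.5487 [x] (4,2)
    t=1.5840 [x] (3,2)
    t=2.6192 [x] (2,2)
    t=3.1682 [y] (2,1) — stop
  → r_1 = 3.1682
beam 2: φ=-45°, α=240°
  cosα=-0.5000 sinα=-0.8660 | (5,2) | tMaxX 1.0600 tMaxY 0.9469 | tΔX 2.0000 tΔY 1.1547
    t=0.9469 [y] (5,1) — stop
  → r_2 = 0.9469
beam 3: φ=0°, α=285°
  cosα=0.2588 sinα=-0.9659 | (5,2) | tMaxX 1.8159 tMaxY 0.8489 | tΔX 3.8637 tΔY 1.0353
    t=0.8489 [y] (5,1) — stop
  → r_3 = 0.8489
beam 4: φ=45°, α=330°
  cosα=0.8660 sinα=-0.5000 | (5,2) | tMaxX 0.5427 tMaxY 1.6400 | tΔX 1.1547 tΔY 2.0000
    t=0.5427 [x] (6,2)
    t=1.6400 [y] (6,1)
    t=1.6974 [x] (7,1) — stop
  → r_4 = 1.6974
beam 5: φ=90°, α=15°
  cosα=0.9659 sinα=0.2588 | (5,2) | tMaxX 0.4866 tMaxY 0.6955 | tΔX 1.0353 tΔY 3.8637
    t=0.4866 [x] (6,2)
    t=0.6955 [y] (6,3)
    t=1.5219 [x] (7,3)
    t=2.5571 [x] (8,3) — stop
  → r_5 = 2.5571

ranges = [3.1682, 0.9469, 0.8489, 1.6974, 2.5571]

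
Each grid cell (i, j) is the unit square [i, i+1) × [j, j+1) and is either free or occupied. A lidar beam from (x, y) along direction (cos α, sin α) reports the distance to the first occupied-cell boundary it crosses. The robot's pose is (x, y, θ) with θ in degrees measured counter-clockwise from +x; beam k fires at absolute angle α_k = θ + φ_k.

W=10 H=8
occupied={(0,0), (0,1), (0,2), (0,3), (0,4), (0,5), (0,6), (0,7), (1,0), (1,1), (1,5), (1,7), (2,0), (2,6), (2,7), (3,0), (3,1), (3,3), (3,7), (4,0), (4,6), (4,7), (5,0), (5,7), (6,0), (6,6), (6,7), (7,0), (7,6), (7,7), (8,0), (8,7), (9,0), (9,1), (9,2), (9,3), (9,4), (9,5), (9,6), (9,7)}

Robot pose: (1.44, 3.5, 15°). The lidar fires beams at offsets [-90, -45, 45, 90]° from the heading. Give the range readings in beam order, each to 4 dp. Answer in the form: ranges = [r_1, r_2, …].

beam 1: φ=-90°, α=285°
  d=(0.2588,-0.9659)  start (1,3)  tX=2.1637 tY=0.5176  stride 1/|dx|=3.8637 1/|dy|=1.0353
    cross y-line → (1,2), t=0.5176
    cross y-line → (1,1), t=1.5529 (wall)
  → r_1 = 1.5529
beam 2: φ=-45°, α=330°
  d=(0.8660,-0.5000)  start (1,3)  tX=0.6466 tY=1.0000  stride 1/|dx|=1.1547 1/|dy|=2.0000
    cross x-line → (2,3), t=0.6466
    cross y-line → (2,2), t=1.0000
    cross x-line → (3,2), t=1.8013
    cross x-line → (4,2), t=2.9560
    cross y-line → (4,1), t=3.0000
    cross x-line → (5,1), t=4.1107
    cross y-line → (5,0), t=5.0000 (wall)
  → r_2 = 5.0000
beam 3: φ=45°, α=60°
  d=(0.5000,0.8660)  start (1,3)  tX=1.1200 tY=0.5774  stride 1/|dx|=2.0000 1/|dy|=1.1547
    cross y-line → (1,4), t=0.5774
    cross x-line → (2,4), t=1.1200
    cross y-line → (2,5), t=1.7321
    cross y-line → (2,6), t=2.8868 (wall)
  → r_3 = 2.8868
beam 4: φ=90°, α=105°
  d=(-0.2588,0.9659)  start (1,3)  tX=1.7000 tY=0.5176  stride 1/|dx|=3.8637 1/|dy|=1.0353
    cross y-line → (1,4), t=0.5176
    cross y-line → (1,5), t=1.5529 (wall)
  → r_4 = 1.5529

ranges = [1.5529, 5.0000, 2.8868, 1.5529]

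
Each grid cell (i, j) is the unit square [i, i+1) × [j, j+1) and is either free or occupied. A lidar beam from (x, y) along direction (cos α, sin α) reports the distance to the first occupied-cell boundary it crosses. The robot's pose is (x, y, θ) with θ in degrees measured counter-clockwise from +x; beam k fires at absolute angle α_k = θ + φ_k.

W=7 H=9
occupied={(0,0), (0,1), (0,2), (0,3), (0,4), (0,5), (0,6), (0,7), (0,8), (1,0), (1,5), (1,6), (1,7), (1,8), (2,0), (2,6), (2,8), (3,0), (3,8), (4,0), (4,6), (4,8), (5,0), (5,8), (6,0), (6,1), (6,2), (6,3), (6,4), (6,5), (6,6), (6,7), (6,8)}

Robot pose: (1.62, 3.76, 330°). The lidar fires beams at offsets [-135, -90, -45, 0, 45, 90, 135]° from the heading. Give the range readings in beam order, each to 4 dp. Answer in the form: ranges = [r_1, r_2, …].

beam 1: φ=-135°, α=195°
  cosα=-0.9659 sinα=-0.2588 | (1,3) | tMaxX 0.6419 tMaxY 2.9364 | tΔX 1.0353 tΔY 3.8637
    t=0.6419 [x] (0,3) — stop
  → r_1 = 0.6419
beam 2: φ=-90°, α=240°
  cosα=-0.5000 sinα=-0.8660 | (1,3) | tMaxX 1.2400 tMaxY 0.8776 | tΔX 2.0000 tΔY 1.1547
    t=0.8776 [y] (1,2)
    t=1.2400 [x] (0,2) — stop
  → r_2 = 1.2400
beam 3: φ=-45°, α=285°
  cosα=0.2588 sinα=-0.9659 | (1,3) | tMaxX 1.4682 tMaxY 0.7868 | tΔX 3.8637 tΔY 1.0353
    t=0.7868 [y] (1,2)
    t=1.4682 [x] (2,2)
    t=1.8221 [y] (2,1)
    t=2.8574 [y] (2,0) — stop
  → r_3 = 2.8574
beam 4: φ=0°, α=330°
  cosα=0.8660 sinα=-0.5000 | (1,3) | tMaxX 0.4388 tMaxY 1.5200 | tΔX 1.1547 tΔY 2.0000
    t=0.4388 [x] (2,3)
    t=1.5200 [y] (2,2)
    t=1.5935 [x] (3,2)
    t=2.7482 [x] (4,2)
    t=3.5200 [y] (4,1)
    t=3.9029 [x] (5,1)
    t=5.0576 [x] (6,1) — stop
  → r_4 = 5.0576
beam 5: φ=45°, α=15°
  cosα=0.9659 sinα=0.2588 | (1,3) | tMaxX 0.3934 tMaxY 0.9273 | tΔX 1.0353 tΔY 3.8637
    t=0.3934 [x] (2,3)
    t=0.9273 [y] (2,4)
    t=1.4287 [x] (3,4)
    t=2.4640 [x] (4,4)
    t=3.4992 [x] (5,4)
    t=4.5345 [x] (6,4) — stop
  → r_5 = 4.5345
beam 6: φ=90°, α=60°
  cosα=0.5000 sinα=0.8660 | (1,3) | tMaxX 0.7600 tMaxY 0.2771 | tΔX 2.0000 tΔY 1.1547
    t=0.2771 [y] (1,4)
    t=0.7600 [x] (2,4)
    t=1.4318 [y] (2,5)
    t=2.5865 [y] (2,6) — stop
  → r_6 = 2.5865
beam 7: φ=135°, α=105°
  cosα=-0.2588 sinα=0.9659 | (1,3) | tMaxX 2.3955 tMaxY 0.2485 | tΔX 3.8637 tΔY 1.0353
    t=0.2485 [y] (1,4)
    t=1.2837 [y] (1,5) — stop
  → r_7 = 1.2837

ranges = [0.6419, 1.2400, 2.8574, 5.0576, 4.5345, 2.5865, 1.2837]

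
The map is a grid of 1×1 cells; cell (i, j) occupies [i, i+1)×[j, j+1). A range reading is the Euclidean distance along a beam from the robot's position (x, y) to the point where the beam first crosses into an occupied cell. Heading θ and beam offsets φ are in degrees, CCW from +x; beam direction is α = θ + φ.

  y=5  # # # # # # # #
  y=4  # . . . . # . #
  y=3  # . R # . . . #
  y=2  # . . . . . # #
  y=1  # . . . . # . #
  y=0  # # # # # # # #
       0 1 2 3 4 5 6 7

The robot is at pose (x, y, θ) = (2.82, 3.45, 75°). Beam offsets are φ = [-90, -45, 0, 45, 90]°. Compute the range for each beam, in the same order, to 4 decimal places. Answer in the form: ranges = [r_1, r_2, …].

ranges = [0.1863, 0.2078, 1.6047, 1.7898, 1.8842]

beam 1: φ=-90°, α=345°
  d=(0.9659,-0.2588)  start (2,3)  tX=0.1863 tY=1.7387  stride 1/|dx|=1.0353 1/|dy|=3.8637
    cross x-line → (3,3), t=0.1863 (wall)
  → r_1 = 0.1863
beam 2: φ=-45°, α=30°
  d=(0.8660,0.5000)  start (2,3)  tX=0.2078 tY=1.1000  stride 1/|dx|=1.1547 1/|dy|=2.0000
    cross x-line → (3,3), t=0.2078 (wall)
  → r_2 = 0.2078
beam 3: φ=0°, α=75°
  d=(0.2588,0.9659)  start (2,3)  tX=0.6955 tY=0.5694  stride 1/|dx|=3.8637 1/|dy|=1.0353
    cross y-line → (2,4), t=0.5694
    cross x-line → (3,4), t=0.6955
    cross y-line → (3,5), t=1.6047 (wall)
  → r_3 = 1.6047
beam 4: φ=45°, α=120°
  d=(-0.5000,0.8660)  start (2,3)  tX=1.6400 tY=0.6351  stride 1/|dx|=2.0000 1/|dy|=1.1547
    cross y-line → (2,4), t=0.6351
    cross x-line → (1,4), t=1.6400
    cross y-line → (1,5), t=1.7898 (wall)
  → r_4 = 1.7898
beam 5: φ=90°, α=165°
  d=(-0.9659,0.2588)  start (2,3)  tX=0.8489 tY=2.1250  stride 1/|dx|=1.0353 1/|dy|=3.8637
    cross x-line → (1,3), t=0.8489
    cross x-line → (0,3), t=1.8842 (wall)
  → r_5 = 1.8842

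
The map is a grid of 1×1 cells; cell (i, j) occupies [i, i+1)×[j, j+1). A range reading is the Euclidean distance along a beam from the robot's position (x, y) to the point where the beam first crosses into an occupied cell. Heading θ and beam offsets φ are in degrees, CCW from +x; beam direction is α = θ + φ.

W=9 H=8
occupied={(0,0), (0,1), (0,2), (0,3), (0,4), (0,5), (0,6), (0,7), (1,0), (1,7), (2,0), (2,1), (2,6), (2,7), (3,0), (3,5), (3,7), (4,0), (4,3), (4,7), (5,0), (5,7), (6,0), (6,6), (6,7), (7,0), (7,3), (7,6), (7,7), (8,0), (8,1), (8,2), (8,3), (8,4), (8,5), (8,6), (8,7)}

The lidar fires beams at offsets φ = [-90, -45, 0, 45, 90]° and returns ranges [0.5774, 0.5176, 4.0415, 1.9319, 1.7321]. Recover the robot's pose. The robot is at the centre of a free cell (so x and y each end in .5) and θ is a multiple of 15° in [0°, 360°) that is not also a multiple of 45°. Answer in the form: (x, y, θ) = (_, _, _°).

(x, y, θ) = (4.5, 2.5, 150°)

Candidates: 35 free-cell centres × 16 headings = 560 poses. Raycast each; keep the one whose scan matches to 4 dp.
  (6.5, 3.5, 30°): beam 1 = 2.8868 ≠ 0.5774 ✗
  (4.5, 5.5, 120°): beam 1 = 1.7321 ≠ 0.5774 ✗
  (3.5, 3.5, 345°): beam 1 = 1.9319 ≠ 0.5774 ✗
  (7.5, 2.5, 255°): beam 1 = 2.5882 ≠ 0.5774 ✗
  (6.5, 2.5, 120°): beam 1 = 1.0000 ≠ 0.5774 ✗
  …
  (4.5, 2.5, 150°): r_1=0.5774, r_2=0.5176, r_3=4.0415, r_4=1.9319, r_5=1.7321 — all match ✓
Unique over the lattice → pose = (4.5, 2.5, 150°).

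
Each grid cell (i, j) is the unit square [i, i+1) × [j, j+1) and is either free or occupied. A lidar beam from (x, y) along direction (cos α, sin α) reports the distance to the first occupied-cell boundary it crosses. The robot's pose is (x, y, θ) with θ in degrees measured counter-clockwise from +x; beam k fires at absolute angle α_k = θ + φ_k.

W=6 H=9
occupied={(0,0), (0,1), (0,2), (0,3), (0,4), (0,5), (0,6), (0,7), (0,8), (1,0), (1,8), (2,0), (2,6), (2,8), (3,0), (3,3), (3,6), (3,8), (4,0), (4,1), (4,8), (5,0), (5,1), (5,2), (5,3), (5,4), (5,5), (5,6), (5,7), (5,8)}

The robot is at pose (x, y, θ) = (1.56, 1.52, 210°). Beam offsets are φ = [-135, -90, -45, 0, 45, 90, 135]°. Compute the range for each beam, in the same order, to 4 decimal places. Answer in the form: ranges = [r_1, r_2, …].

beam 1: φ=-135°, α=75°
  d=(0.2588,0.9659)  start (1,1)  tX=1.7000 tY=0.4969  stride 1/|dx|=3.8637 1/|dy|=1.0353
    cross y-line → (1,2), t=0.4969
    cross y-line → (1,3), t=1.5322
    cross x-line → (2,3), t=1.7000
    cross y-line → (2,4), t=2.5675
    cross y-line → (2,5), t=3.6028
    cross y-line → (2,6), t=4.6380 (wall)
  → r_1 = 4.6380
beam 2: φ=-90°, α=120°
  d=(-0.5000,0.8660)  start (1,1)  tX=1.1200 tY=0.5543  stride 1/|dx|=2.0000 1/|dy|=1.1547
    cross y-line → (1,2), t=0.5543
    cross x-line → (0,2), t=1.1200 (wall)
  → r_2 = 1.1200
beam 3: φ=-45°, α=165°
  d=(-0.9659,0.2588)  start (1,1)  tX=0.5798 tY=1.8546  stride 1/|dx|=1.0353 1/|dy|=3.8637
    cross x-line → (0,1), t=0.5798 (wall)
  → r_3 = 0.5798
beam 4: φ=0°, α=210°
  d=(-0.8660,-0.5000)  start (1,1)  tX=0.6466 tY=1.0400  stride 1/|dx|=1.1547 1/|dy|=2.0000
    cross x-line → (0,1), t=0.6466 (wall)
  → r_4 = 0.6466
beam 5: φ=45°, α=255°
  d=(-0.2588,-0.9659)  start (1,1)  tX=2.1637 tY=0.5383  stride 1/|dx|=3.8637 1/|dy|=1.0353
    cross y-line → (1,0), t=0.5383 (wall)
  → r_5 = 0.5383
beam 6: φ=90°, α=300°
  d=(0.5000,-0.8660)  start (1,1)  tX=0.8800 tY=0.6004  stride 1/|dx|=2.0000 1/|dy|=1.1547
    cross y-line → (1,0), t=0.6004 (wall)
  → r_6 = 0.6004
beam 7: φ=135°, α=345°
  d=(0.9659,-0.2588)  start (1,1)  tX=0.4555 tY=2.0091  stride 1/|dx|=1.0353 1/|dy|=3.8637
    cross x-line → (2,1), t=0.4555
    cross x-line → (3,1), t=1.4908
    cross y-line → (3,0), t=2.0091 (wall)
  → r_7 = 2.0091

ranges = [4.6380, 1.1200, 0.5798, 0.6466, 0.5383, 0.6004, 2.0091]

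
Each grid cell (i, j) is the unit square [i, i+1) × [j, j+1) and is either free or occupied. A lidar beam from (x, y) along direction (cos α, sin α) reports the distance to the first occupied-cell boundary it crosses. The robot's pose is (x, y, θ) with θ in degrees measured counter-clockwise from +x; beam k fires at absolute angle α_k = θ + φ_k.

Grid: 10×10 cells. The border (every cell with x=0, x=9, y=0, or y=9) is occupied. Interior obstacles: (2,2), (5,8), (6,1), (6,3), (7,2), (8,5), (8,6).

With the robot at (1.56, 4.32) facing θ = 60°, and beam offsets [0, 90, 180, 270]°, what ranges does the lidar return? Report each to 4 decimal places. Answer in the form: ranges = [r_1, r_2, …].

beam 1: φ=0°, α=60°
  dir = (cos 60°, sin 60°) = (0.5000, 0.8660); from cell (1,4)
  next x-line at t=0.8800, next y-line at t=0.7852; Δt_x=2.0000, Δt_y=1.1547
    y: enter (1,5) at t=0.7852
    x: enter (2,5) at t=0.8800
    y: enter (2,6) at t=1.9399
    x: enter (3,6) at t=2.8800
    y: enter (3,7) at t=3.0946
    y: enter (3,8) at t=4.2493
    x: enter (4,8) at t=4.8800
    y: enter (4,9) at t=5.4040 ← occupied
  → r_1 = 5.4040
beam 2: φ=90°, α=150°
  dir = (cos 150°, sin 150°) = (-0.8660, 0.5000); from cell (1,4)
  next x-line at t=0.6466, next y-line at t=1.3600; Δt_x=1.1547, Δt_y=2.0000
    x: enter (0,4) at t=0.6466 ← occupied
  → r_2 = 0.6466
beam 3: φ=180°, α=240°
  dir = (cos 240°, sin 240°) = (-0.5000, -0.8660); from cell (1,4)
  next x-line at t=1.1200, next y-line at t=0.3695; Δt_x=2.0000, Δt_y=1.1547
    y: enter (1,3) at t=0.3695
    x: enter (0,3) at t=1.1200 ← occupied
  → r_3 = 1.1200
beam 4: φ=270°, α=330°
  dir = (cos 330°, sin 330°) = (0.8660, -0.5000); from cell (1,4)
  next x-line at t=0.5081, next y-line at t=0.6400; Δt_x=1.1547, Δt_y=2.0000
    x: enter (2,4) at t=0.5081
    y: enter (2,3) at t=0.6400
    x: enter (3,3) at t=1.6628
    y: enter (3,2) at t=2.6400
    x: enter (4,2) at t=2.8175
    x: enter (5,2) at t=3.9722
    y: enter (5,1) at t=4.6400
    x: enter (6,1) at t=5.1269 ← occupied
  → r_4 = 5.1269

ranges = [5.4040, 0.6466, 1.1200, 5.1269]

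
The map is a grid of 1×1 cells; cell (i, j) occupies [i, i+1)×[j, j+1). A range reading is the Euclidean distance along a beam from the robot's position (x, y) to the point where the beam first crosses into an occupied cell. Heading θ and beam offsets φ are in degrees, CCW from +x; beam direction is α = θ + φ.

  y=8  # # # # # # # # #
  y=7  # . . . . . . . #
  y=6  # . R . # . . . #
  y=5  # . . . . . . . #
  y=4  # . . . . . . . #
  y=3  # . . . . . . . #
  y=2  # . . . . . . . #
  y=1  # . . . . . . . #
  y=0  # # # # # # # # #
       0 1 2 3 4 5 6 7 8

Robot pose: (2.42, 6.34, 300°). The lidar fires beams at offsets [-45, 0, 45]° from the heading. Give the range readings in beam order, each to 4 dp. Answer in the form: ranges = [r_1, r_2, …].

beam 1: φ=-45°, α=255°
  dir = (cos 255°, sin 255°) = (-0.2588, -0.9659); from cell (2,6)
  next x-line at t=1.6228, next y-line at t=0.3520; Δt_x=3.8637, Δt_y=1.0353
    y: enter (2,5) at t=0.3520
    y: enter (2,4) at t=1.3873
    x: enter (1,4) at t=1.6228
    y: enter (1,3) at t=2.4225
    y: enter (1,2) at t=3.4578
    y: enter (1,1) at t=4.4931
    x: enter (0,1) at t=5.4865 ← occupied
  → r_1 = 5.4865
beam 2: φ=0°, α=300°
  dir = (cos 300°, sin 300°) = (0.5000, -0.8660); from cell (2,6)
  next x-line at t=1.1600, next y-line at t=0.3926; Δt_x=2.0000, Δt_y=1.1547
    y: enter (2,5) at t=0.3926
    x: enter (3,5) at t=1.1600
    y: enter (3,4) at t=1.5473
    y: enter (3,3) at t=2.7020
    x: enter (4,3) at t=3.1600
    y: enter (4,2) at t=3.8567
    y: enter (4,1) at t=5.0114
    x: enter (5,1) at t=5.1600
    y: enter (5,0) at t=6.1661 ← occupied
  → r_2 = 6.1661
beam 3: φ=45°, α=345°
  dir = (cos 345°, sin 345°) = (0.9659, -0.2588); from cell (2,6)
  next x-line at t=0.6005, next y-line at t=1.3137; Δt_x=1.0353, Δt_y=3.8637
    x: enter (3,6) at t=0.6005
    y: enter (3,5) at t=1.3137
    x: enter (4,5) at t=1.6357
    x: enter (5,5) at t=2.6710
    x: enter (6,5) at t=3.7063
    x: enter (7,5) at t=4.7416
    y: enter (7,4) at t=5.1774
    x: enter (8,4) at t=5.7768 ← occupied
  → r_3 = 5.7768

ranges = [5.4865, 6.1661, 5.7768]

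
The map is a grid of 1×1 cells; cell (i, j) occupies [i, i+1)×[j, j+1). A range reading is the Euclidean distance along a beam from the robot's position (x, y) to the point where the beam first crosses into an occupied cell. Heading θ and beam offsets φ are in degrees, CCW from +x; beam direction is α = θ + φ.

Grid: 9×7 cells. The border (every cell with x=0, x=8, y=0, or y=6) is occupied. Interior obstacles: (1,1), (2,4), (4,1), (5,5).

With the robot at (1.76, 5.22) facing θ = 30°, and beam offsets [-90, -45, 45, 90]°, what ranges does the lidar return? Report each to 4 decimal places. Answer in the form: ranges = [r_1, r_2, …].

beam 1: φ=-90°, α=300°
  dir = (cos 300°, sin 300°) = (0.5000, -0.8660); from cell (1,5)
  next x-line at t=0.4800, next y-line at t=0.2540; Δt_x=2.0000, Δt_y=1.1547
    y: enter (1,4) at t=0.2540
    x: enter (2,4) at t=0.4800 ← occupied
  → r_1 = 0.4800
beam 2: φ=-45°, α=345°
  dir = (cos 345°, sin 345°) = (0.9659, -0.2588); from cell (1,5)
  next x-line at t=0.2485, next y-line at t=0.8500; Δt_x=1.0353, Δt_y=3.8637
    x: enter (2,5) at t=0.2485
    y: enter (2,4) at t=0.8500 ← occupied
  → r_2 = 0.8500
beam 3: φ=45°, α=75°
  dir = (cos 75°, sin 75°) = (0.2588, 0.9659); from cell (1,5)
  next x-line at t=0.9273, next y-line at t=0.8075; Δt_x=3.8637, Δt_y=1.0353
    y: enter (1,6) at t=0.8075 ← occupied
  → r_3 = 0.8075
beam 4: φ=90°, α=120°
  dir = (cos 120°, sin 120°) = (-0.5000, 0.8660); from cell (1,5)
  next x-line at t=1.5200, next y-line at t=0.9007; Δt_x=2.0000, Δt_y=1.1547
    y: enter (1,6) at t=0.9007 ← occupied
  → r_4 = 0.9007

ranges = [0.4800, 0.8500, 0.8075, 0.9007]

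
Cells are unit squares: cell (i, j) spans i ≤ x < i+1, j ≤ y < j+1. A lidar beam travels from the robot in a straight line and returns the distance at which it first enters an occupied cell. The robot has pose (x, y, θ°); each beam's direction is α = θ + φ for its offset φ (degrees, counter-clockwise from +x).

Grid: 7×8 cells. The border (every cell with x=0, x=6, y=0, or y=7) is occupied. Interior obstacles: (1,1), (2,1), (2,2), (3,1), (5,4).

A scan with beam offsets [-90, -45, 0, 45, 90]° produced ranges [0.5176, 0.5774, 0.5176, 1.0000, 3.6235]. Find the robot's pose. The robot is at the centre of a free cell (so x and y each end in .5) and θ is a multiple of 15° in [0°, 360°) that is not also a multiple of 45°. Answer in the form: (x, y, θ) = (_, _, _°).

(x, y, θ) = (1.5, 6.5, 195°)

Candidates: 25 free-cell centres × 16 headings = 400 poses. Raycast each; keep the one whose scan matches to 4 dp.
  (4.5, 2.5, 255°): beam 1 = 1.5529 ≠ 0.5176 ✗
  (3.5, 2.5, 60°): beam 1 = 2.8868 ≠ 0.5176 ✗
  (5.5, 2.5, 345°): beam 1 = 1.5529 ≠ 0.5176 ✗
  (3.5, 4.5, 210°): beam 1 = 2.8868 ≠ 0.5176 ✗
  …
  (1.5, 6.5, 195°): r_1=0.5176, r_2=0.5774, r_3=0.5176, r_4=1.0000, r_5=3.6235 — all match ✓
Unique over the lattice → pose = (1.5, 6.5, 195°).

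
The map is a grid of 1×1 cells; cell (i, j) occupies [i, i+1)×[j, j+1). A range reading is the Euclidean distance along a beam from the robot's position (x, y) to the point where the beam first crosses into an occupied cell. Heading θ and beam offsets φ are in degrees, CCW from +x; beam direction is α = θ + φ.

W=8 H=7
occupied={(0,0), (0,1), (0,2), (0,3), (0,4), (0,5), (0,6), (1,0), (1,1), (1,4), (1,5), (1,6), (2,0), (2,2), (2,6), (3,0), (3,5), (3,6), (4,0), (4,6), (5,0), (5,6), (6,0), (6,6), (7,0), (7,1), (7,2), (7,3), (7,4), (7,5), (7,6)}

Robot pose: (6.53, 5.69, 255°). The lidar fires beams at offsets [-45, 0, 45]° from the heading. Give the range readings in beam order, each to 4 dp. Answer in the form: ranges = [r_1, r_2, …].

beam 1: φ=-45°, α=210°
  direction (-0.8660, -0.5000); cell (6,5); t to first gridline: x 0.6120, y 1.3800 (then +1.1547 / +2.0000)
    (5,5) via x @ 0.6120
    (5,4) via y @ 1.3800
    (4,4) via x @ 1.7667
    (3,4) via x @ 2.9214
    (3,3) via y @ 3.3800
    (2,3) via x @ 4.0761
    (1,3) via x @ 5.2308
    (1,2) via y @ 5.3800
    (0,2) via x @ 6.3855  # hit
  → r_1 = 6.3855
beam 2: φ=0°, α=255°
  direction (-0.2588, -0.9659); cell (6,5); t to first gridline: x 2.0478, y 0.7143 (then +3.8637 / +1.0353)
    (6,4) via y @ 0.7143
    (6,3) via y @ 1.7496
    (5,3) via x @ 2.0478
    (5,2) via y @ 2.7849
    (5,1) via y @ 3.8202
    (5,0) via y @ 4.8554  # hit
  → r_2 = 4.8554
beam 3: φ=45°, α=300°
  direction (0.5000, -0.8660); cell (6,5); t to first gridline: x 0.9400, y 0.7967 (then +2.0000 / +1.1547)
    (6,4) via y @ 0.7967
    (7,4) via x @ 0.9400  # hit
  → r_3 = 0.9400

ranges = [6.3855, 4.8554, 0.9400]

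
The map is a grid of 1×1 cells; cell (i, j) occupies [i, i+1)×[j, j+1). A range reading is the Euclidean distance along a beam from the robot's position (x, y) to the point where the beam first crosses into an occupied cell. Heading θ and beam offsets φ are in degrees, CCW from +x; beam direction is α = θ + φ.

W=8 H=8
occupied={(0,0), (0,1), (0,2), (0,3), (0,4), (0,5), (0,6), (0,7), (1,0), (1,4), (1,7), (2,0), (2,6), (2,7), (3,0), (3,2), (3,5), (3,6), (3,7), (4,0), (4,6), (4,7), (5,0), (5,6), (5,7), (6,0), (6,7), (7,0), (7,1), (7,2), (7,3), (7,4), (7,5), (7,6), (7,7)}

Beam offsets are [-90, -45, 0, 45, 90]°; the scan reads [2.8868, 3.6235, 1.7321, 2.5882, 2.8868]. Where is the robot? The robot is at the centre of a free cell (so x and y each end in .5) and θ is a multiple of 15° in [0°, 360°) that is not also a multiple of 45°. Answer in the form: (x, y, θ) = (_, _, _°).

(x, y, θ) = (5.5, 3.5, 210°)

Candidates: 29 free-cell centres × 16 headings = 464 poses. Raycast each; keep the one whose scan matches to 4 dp.
  (4.5, 1.5, 195°): beam 1 = 3.6235 ≠ 2.8868 ✗
  (6.5, 4.5, 285°): beam 1 = 5.6940 ≠ 2.8868 ✗
  (6.5, 1.5, 15°): beam 1 = 0.5176 ≠ 2.8868 ✗
  (6.5, 6.5, 30°): beam 1 = 1.0000 ≠ 2.8868 ✗
  (1.5, 3.5, 345°): beam 1 = 1.9319 ≠ 2.8868 ✗
  …
  (5.5, 3.5, 210°): r_1=2.8868, r_2=3.6235, r_3=1.7321, r_4=2.5882, r_5=2.8868 — all match ✓
Only this pose fits every beam.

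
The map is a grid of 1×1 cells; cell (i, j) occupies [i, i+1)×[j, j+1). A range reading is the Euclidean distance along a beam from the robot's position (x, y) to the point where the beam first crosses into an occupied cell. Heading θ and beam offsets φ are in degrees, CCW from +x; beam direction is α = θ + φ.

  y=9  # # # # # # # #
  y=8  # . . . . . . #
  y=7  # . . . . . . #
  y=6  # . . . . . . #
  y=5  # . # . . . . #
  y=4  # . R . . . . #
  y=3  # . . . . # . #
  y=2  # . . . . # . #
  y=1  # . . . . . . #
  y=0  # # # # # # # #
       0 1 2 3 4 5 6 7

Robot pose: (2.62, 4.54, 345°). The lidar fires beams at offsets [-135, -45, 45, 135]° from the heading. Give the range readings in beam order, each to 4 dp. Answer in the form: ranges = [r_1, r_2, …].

beam 1: φ=-135°, α=210°
  direction (-0.8660, -0.5000); cell (2,4); t to first gridline: x 0.7159, y 1.0800 (then +1.1547 / +2.0000)
    (1,4) via x @ 0.7159
    (1,3) via y @ 1.0800
    (0,3) via x @ 1.8706  # hit
  → r_1 = 1.8706
beam 2: φ=-45°, α=300°
  direction (0.5000, -0.8660); cell (2,4); t to first gridline: x 0.7600, y 0.6235 (then +2.0000 / +1.1547)
    (2,3) via y @ 0.6235
    (3,3) via x @ 0.7600
    (3,2) via y @ 1.7782
    (4,2) via x @ 2.7600
    (4,1) via y @ 2.9329
    (4,0) via y @ 4.0876  # hit
  → r_2 = 4.0876
beam 3: φ=45°, α=30°
  direction (0.8660, 0.5000); cell (2,4); t to first gridline: x 0.4388, y 0.9200 (then +1.1547 / +2.0000)
    (3,4) via x @ 0.4388
    (3,5) via y @ 0.9200
    (4,5) via x @ 1.5935
    (5,5) via x @ 2.7482
    (5,6) via y @ 2.9200
    (6,6) via x @ 3.9029
    (6,7) via y @ 4.9200
    (7,7) via x @ 5.0576  # hit
  → r_3 = 5.0576
beam 4: φ=135°, α=120°
  direction (-0.5000, 0.8660); cell (2,4); t to first gridline: x 1.2400, y 0.5312 (then +2.0000 / +1.1547)
    (2,5) via y @ 0.5312  # hit
  → r_4 = 0.5312

ranges = [1.8706, 4.0876, 5.0576, 0.5312]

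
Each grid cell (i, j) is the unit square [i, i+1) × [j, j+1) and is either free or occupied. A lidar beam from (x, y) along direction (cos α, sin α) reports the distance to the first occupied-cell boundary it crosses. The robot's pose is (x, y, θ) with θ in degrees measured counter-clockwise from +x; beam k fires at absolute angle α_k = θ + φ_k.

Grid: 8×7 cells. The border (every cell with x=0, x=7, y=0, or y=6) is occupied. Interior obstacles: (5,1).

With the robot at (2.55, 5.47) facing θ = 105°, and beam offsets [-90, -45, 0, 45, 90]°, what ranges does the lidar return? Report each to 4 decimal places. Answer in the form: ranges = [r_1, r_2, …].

ranges = [2.0478, 0.6120, 0.5487, 1.0600, 1.6047]

beam 1: φ=-90°, α=15°
  d=(0.9659,0.2588)  start (2,5)  tX=0.4659 tY=2.0478  stride 1/|dx|=1.0353 1/|dy|=3.8637
    cross x-line → (3,5), t=0.4659
    cross x-line → (4,5), t=1.5012
    cross y-line → (4,6), t=2.0478 (wall)
  → r_1 = 2.0478
beam 2: φ=-45°, α=60°
  d=(0.5000,0.8660)  start (2,5)  tX=0.9000 tY=0.6120  stride 1/|dx|=2.0000 1/|dy|=1.1547
    cross y-line → (2,6), t=0.6120 (wall)
  → r_2 = 0.6120
beam 3: φ=0°, α=105°
  d=(-0.2588,0.9659)  start (2,5)  tX=2.1250 tY=0.5487  stride 1/|dx|=3.8637 1/|dy|=1.0353
    cross y-line → (2,6), t=0.5487 (wall)
  → r_3 = 0.5487
beam 4: φ=45°, α=150°
  d=(-0.8660,0.5000)  start (2,5)  tX=0.6351 tY=1.0600  stride 1/|dx|=1.1547 1/|dy|=2.0000
    cross x-line → (1,5), t=0.6351
    cross y-line → (1,6), t=1.0600 (wall)
  → r_4 = 1.0600
beam 5: φ=90°, α=195°
  d=(-0.9659,-0.2588)  start (2,5)  tX=0.5694 tY=1.8159  stride 1/|dx|=1.0353 1/|dy|=3.8637
    cross x-line → (1,5), t=0.5694
    cross x-line → (0,5), t=1.6047 (wall)
  → r_5 = 1.6047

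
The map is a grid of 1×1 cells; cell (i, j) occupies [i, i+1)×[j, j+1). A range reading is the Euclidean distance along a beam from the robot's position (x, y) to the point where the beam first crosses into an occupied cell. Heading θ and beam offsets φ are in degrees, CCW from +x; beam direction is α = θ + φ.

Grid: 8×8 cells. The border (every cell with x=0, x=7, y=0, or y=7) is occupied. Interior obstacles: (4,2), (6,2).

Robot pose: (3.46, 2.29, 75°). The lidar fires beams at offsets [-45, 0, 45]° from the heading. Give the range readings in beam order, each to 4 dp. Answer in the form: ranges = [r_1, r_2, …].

ranges = [0.6235, 4.8762, 4.9200]

beam 1: φ=-45°, α=30°
  d=(0.8660,0.5000)  start (3,2)  tX=0.6235 tY=1.4200  stride 1/|dx|=1.1547 1/|dy|=2.0000
    cross x-line → (4,2), t=0.6235 (wall)
  → r_1 = 0.6235
beam 2: φ=0°, α=75°
  d=(0.2588,0.9659)  start (3,2)  tX=2.0864 tY=0.7350  stride 1/|dx|=3.8637 1/|dy|=1.0353
    cross y-line → (3,3), t=0.7350
    cross y-line → (3,4), t=1.7703
    cross x-line → (4,4), t=2.0864
    cross y-line → (4,5), t=2.8056
    cross y-line → (4,6), t=3.8409
    cross y-line → (4,7), t=4.8762 (wall)
  → r_2 = 4.8762
beam 3: φ=45°, α=120°
  d=(-0.5000,0.8660)  start (3,2)  tX=0.9200 tY=0.8198  stride 1/|dx|=2.0000 1/|dy|=1.1547
    cross y-line → (3,3), t=0.8198
    cross x-line → (2,3), t=0.9200
    cross y-line → (2,4), t=1.9745
    cross x-line → (1,4), t=2.9200
    cross y-line → (1,5), t=3.1292
    cross y-line → (1,6), t=4.2839
    cross x-line → (0,6), t=4.9200 (wall)
  → r_3 = 4.9200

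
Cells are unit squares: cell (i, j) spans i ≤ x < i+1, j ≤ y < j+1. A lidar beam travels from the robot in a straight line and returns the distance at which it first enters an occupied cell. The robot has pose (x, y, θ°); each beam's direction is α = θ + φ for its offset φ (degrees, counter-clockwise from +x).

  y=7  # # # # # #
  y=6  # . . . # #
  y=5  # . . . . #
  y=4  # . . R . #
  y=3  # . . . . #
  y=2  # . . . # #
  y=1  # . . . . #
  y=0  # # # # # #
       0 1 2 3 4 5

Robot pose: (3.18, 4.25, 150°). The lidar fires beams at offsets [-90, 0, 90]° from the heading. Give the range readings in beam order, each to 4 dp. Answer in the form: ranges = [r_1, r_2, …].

ranges = [2.0207, 2.5172, 3.7528]

beam 1: φ=-90°, α=60°
  d=(0.5000,0.8660)  start (3,4)  tX=1.6400 tY=0.8660  stride 1/|dx|=2.0000 1/|dy|=1.1547
    cross y-line → (3,5), t=0.8660
    cross x-line → (4,5), t=1.6400
    cross y-line → (4,6), t=2.0207 (wall)
  → r_1 = 2.0207
beam 2: φ=0°, α=150°
  d=(-0.8660,0.5000)  start (3,4)  tX=0.2078 tY=1.5000  stride 1/|dx|=1.1547 1/|dy|=2.0000
    cross x-line → (2,4), t=0.2078
    cross x-line → (1,4), t=1.3625
    cross y-line → (1,5), t=1.5000
    cross x-line → (0,5), t=2.5172 (wall)
  → r_2 = 2.5172
beam 3: φ=90°, α=240°
  d=(-0.5000,-0.8660)  start (3,4)  tX=0.3600 tY=0.2887  stride 1/|dx|=2.0000 1/|dy|=1.1547
    cross y-line → (3,3), t=0.2887
    cross x-line → (2,3), t=0.3600
    cross y-line → (2,2), t=1.4434
    cross x-line → (1,2), t=2.3600
    cross y-line → (1,1), t=2.5981
    cross y-line → (1,0), t=3.7528 (wall)
  → r_3 = 3.7528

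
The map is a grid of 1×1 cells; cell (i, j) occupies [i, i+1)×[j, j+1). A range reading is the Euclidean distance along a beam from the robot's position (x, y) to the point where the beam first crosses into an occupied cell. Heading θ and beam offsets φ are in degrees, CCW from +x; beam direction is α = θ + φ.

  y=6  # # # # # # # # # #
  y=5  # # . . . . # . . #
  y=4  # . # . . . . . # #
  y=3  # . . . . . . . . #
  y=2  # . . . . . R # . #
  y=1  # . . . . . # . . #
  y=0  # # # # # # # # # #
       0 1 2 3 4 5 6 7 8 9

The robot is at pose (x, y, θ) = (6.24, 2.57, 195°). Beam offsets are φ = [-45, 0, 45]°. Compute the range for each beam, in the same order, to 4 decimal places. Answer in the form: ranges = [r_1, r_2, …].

ranges = [3.7412, 5.4248, 1.8129]

beam 1: φ=-45°, α=150°
  direction (-0.8660, 0.5000); cell (6,2); t to first gridline: x 0.2771, y 0.8600 (then +1.1547 / +2.0000)
    (5,2) via x @ 0.2771
    (5,3) via y @ 0.8600
    (4,3) via x @ 1.4318
    (3,3) via x @ 2.5865
    (3,4) via y @ 2.8600
    (2,4) via x @ 3.7412  # hit
  → r_1 = 3.7412
beam 2: φ=0°, α=195°
  direction (-0.9659, -0.2588); cell (6,2); t to first gridline: x 0.2485, y 2.2023 (then +1.0353 / +3.8637)
    (5,2) via x @ 0.2485
    (4,2) via x @ 1.2837
    (4,1) via y @ 2.2023
    (3,1) via x @ 2.3190
    (2,1) via x @ 3.3543
    (1,1) via x @ 4.3896
    (0,1) via x @ 5.4248  # hit
  → r_2 = 5.4248
beam 3: φ=45°, α=240°
  direction (-0.5000, -0.8660); cell (6,2); t to first gridline: x 0.4800, y 0.6582 (then +2.0000 / +1.1547)
    (5,2) via x @ 0.4800
    (5,1) via y @ 0.6582
    (5,0) via y @ 1.8129  # hit
  → r_3 = 1.8129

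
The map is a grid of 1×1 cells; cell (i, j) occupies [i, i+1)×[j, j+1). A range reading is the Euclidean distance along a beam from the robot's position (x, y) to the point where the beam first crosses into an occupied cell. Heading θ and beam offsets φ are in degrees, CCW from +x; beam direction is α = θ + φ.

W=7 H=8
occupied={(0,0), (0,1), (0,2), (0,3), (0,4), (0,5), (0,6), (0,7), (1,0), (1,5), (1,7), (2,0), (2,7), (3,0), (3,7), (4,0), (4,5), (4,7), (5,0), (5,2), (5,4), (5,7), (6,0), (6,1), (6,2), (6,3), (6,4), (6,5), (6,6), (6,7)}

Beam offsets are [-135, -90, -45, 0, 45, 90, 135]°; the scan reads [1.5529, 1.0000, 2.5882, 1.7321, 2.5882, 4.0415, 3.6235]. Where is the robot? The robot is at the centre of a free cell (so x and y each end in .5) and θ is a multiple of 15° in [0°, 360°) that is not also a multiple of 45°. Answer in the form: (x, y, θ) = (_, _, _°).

Enumerate (i+0.5, j+0.5, θ) over the 26 free cells and 16 admissible headings. For each, cast all 7 beams and compare to the given ranges.
  (5.5, 5.5, 60°): beam 1 = 0.5176 ≠ 1.5529 ✗
  (5.5, 3.5, 195°): beam 1 = 0.5774 ≠ 1.5529 ✗
  (2.5, 3.5, 240°): beam 1 = 1.9319 ≠ 1.5529 ✗
  (3.5, 4.5, 345°): beam 1 = 2.8868 ≠ 1.5529 ✗
  …
  (3.5, 4.5, 150°): r_1=1.5529, r_2=1.0000, r_3=2.5882, r_4=1.7321, r_5=2.5882, r_6=4.0415, r_7=3.6235 — all match ✓
Unique over the lattice → pose = (3.5, 4.5, 150°).

(x, y, θ) = (3.5, 4.5, 150°)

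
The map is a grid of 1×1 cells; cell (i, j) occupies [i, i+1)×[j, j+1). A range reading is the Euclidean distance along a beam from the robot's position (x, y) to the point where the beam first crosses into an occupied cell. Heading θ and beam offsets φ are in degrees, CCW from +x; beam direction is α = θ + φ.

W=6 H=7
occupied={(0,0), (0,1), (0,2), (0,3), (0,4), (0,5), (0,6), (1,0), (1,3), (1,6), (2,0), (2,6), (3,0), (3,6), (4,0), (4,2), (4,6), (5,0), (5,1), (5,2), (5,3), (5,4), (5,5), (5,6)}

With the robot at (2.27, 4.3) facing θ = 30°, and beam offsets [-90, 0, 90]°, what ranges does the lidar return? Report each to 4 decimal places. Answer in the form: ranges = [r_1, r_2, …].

beam 1: φ=-90°, α=300°
  direction (0.5000, -0.8660); cell (2,4); t to first gridline: x 1.4600, y 0.3464 (then +2.0000 / +1.1547)
    (2,3) via y @ 0.3464
    (3,3) via x @ 1.4600
    (3,2) via y @ 1.5011
    (3,1) via y @ 2.6558
    (4,1) via x @ 3.4600
    (4,0) via y @ 3.8105  # hit
  → r_1 = 3.8105
beam 2: φ=0°, α=30°
  direction (0.8660, 0.5000); cell (2,4); t to first gridline: x 0.8429, y 1.4000 (then +1.1547 / +2.0000)
    (3,4) via x @ 0.8429
    (3,5) via y @ 1.4000
    (4,5) via x @ 1.9976
    (5,5) via x @ 3.1523  # hit
  → r_2 = 3.1523
beam 3: φ=90°, α=120°
  direction (-0.5000, 0.8660); cell (2,4); t to first gridline: x 0.5400, y 0.8083 (then +2.0000 / +1.1547)
    (1,4) via x @ 0.5400
    (1,5) via y @ 0.8083
    (1,6) via y @ 1.9630  # hit
  → r_3 = 1.9630

ranges = [3.8105, 3.1523, 1.9630]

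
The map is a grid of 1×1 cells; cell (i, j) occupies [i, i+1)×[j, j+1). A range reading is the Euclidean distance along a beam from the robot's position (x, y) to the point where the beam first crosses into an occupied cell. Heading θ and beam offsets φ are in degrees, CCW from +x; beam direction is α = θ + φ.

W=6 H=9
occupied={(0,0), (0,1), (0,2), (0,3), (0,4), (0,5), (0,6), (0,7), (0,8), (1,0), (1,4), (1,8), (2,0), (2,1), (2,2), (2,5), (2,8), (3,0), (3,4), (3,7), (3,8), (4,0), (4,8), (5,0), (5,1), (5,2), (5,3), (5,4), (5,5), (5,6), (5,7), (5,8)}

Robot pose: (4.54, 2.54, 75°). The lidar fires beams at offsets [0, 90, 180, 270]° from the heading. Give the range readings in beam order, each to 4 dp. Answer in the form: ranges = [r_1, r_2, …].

ranges = [1.7773, 1.5943, 1.5943, 0.4762]

beam 1: φ=0°, α=75°
  d=(0.2588,0.9659)  start (4,2)  tX=1.7773 tY=0.4762  stride 1/|dx|=3.8637 1/|dy|=1.0353
    cross y-line → (4,3), t=0.4762
    cross y-line → (4,4), t=1.5115
    cross x-line → (5,4), t=1.7773 (wall)
  → r_1 = 1.7773
beam 2: φ=90°, α=165°
  d=(-0.9659,0.2588)  start (4,2)  tX=0.5590 tY=1.7773  stride 1/|dx|=1.0353 1/|dy|=3.8637
    cross x-line → (3,2), t=0.5590
    cross x-line → (2,2), t=1.5943 (wall)
  → r_2 = 1.5943
beam 3: φ=180°, α=255°
  d=(-0.2588,-0.9659)  start (4,2)  tX=2.0864 tY=0.5590  stride 1/|dx|=3.8637 1/|dy|=1.0353
    cross y-line → (4,1), t=0.5590
    cross y-line → (4,0), t=1.5943 (wall)
  → r_3 = 1.5943
beam 4: φ=270°, α=345°
  d=(0.9659,-0.2588)  start (4,2)  tX=0.4762 tY=2.0864  stride 1/|dx|=1.0353 1/|dy|=3.8637
    cross x-line → (5,2), t=0.4762 (wall)
  → r_4 = 0.4762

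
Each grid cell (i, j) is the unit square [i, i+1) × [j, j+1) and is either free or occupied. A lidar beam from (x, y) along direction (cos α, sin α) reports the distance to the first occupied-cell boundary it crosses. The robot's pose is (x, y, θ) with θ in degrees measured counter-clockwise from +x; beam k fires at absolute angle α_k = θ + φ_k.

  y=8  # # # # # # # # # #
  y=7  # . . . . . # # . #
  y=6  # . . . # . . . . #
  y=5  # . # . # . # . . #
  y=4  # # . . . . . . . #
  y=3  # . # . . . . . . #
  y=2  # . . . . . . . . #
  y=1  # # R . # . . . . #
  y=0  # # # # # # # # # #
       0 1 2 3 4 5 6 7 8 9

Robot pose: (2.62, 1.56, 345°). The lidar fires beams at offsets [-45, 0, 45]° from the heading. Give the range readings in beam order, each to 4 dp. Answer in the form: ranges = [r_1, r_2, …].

beam 1: φ=-45°, α=300°
  dir = (cos 300°, sin 300°) = (0.5000, -0.8660); from cell (2,1)
  next x-line at t=0.7600, next y-line at t=0.6466; Δt_x=2.0000, Δt_y=1.1547
    y: enter (2,0) at t=0.6466 ← occupied
  → r_1 = 0.6466
beam 2: φ=0°, α=345°
  dir = (cos 345°, sin 345°) = (0.9659, -0.2588); from cell (2,1)
  next x-line at t=0.3934, next y-line at t=2.1637; Δt_x=1.0353, Δt_y=3.8637
    x: enter (3,1) at t=0.3934
    x: enter (4,1) at t=1.4287 ← occupied
  → r_2 = 1.4287
beam 3: φ=45°, α=30°
  dir = (cos 30°, sin 30°) = (0.8660, 0.5000); from cell (2,1)
  next x-line at t=0.4388, next y-line at t=0.8800; Δt_x=1.1547, Δt_y=2.0000
    x: enter (3,1) at t=0.4388
    y: enter (3,2) at t=0.8800
    x: enter (4,2) at t=1.5935
    x: enter (5,2) at t=2.7482
    y: enter (5,3) at t=2.8800
    x: enter (6,3) at t=3.9029
    y: enter (6,4) at t=4.8800
    x: enter (7,4) at t=5.0576
    x: enter (8,4) at t=6.2123
    y: enter (8,5) at t=6.8800
    x: enter (9,5) at t=7.3670 ← occupied
  → r_3 = 7.3670

ranges = [0.6466, 1.4287, 7.3670]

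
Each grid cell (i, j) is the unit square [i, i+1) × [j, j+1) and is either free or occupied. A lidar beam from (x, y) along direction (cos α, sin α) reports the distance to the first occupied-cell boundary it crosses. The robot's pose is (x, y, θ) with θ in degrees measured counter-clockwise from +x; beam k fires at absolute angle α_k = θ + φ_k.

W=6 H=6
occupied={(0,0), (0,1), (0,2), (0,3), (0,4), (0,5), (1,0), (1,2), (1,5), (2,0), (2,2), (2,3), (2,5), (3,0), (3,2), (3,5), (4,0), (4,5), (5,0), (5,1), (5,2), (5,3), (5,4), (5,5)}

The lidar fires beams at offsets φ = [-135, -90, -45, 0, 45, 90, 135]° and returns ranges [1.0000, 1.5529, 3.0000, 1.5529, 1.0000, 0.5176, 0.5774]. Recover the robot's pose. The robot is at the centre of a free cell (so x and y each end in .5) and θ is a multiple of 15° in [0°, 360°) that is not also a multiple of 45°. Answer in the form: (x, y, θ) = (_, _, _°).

Candidates: 12 free-cell centres × 16 headings = 192 poses. Raycast each; keep the one whose scan matches to 4 dp.
  (2.5, 1.5, 60°): beam 1 = 0.5176 ≠ 1.0000 ✗
  (3.5, 1.5, 105°): beam 3 = 0.5774 ≠ 3.0000 ✗
  (2.5, 1.5, 255°): beam 1 = 0.5774 ≠ 1.0000 ✗
  (4.5, 3.5, 15°): beam 2 = 1.9319 ≠ 1.5529 ✗
  …
  (3.5, 4.5, 345°): r_1=1.0000, r_2=1.5529, r_3=3.0000, r_4=1.5529, r_5=1.0000, r_6=0.5176, r_7=0.5774 — all match ✓
No second candidate reproduces the full scan.

(x, y, θ) = (3.5, 4.5, 345°)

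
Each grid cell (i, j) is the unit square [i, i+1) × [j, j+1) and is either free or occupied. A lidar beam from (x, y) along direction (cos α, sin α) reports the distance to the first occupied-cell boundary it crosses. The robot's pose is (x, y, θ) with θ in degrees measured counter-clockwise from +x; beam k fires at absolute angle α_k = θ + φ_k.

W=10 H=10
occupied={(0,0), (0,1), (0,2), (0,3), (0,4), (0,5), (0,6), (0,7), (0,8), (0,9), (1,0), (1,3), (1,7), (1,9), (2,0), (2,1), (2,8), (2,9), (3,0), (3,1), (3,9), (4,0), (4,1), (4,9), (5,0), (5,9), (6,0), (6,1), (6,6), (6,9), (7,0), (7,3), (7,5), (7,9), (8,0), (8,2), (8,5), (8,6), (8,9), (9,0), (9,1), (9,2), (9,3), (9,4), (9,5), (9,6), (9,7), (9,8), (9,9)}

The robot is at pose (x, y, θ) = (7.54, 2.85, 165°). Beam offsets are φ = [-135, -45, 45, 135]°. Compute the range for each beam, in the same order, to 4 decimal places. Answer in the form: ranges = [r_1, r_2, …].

beam 1: φ=-135°, α=30°
  d=(0.8660,0.5000)  start (7,2)  tX=0.5312 tY=0.3000  stride 1/|dx|=1.1547 1/|dy|=2.0000
    cross y-line → (7,3), t=0.3000 (wall)
  → r_1 = 0.3000
beam 2: φ=-45°, α=120°
  d=(-0.5000,0.8660)  start (7,2)  tX=1.0800 tY=0.1732  stride 1/|dx|=2.0000 1/|dy|=1.1547
    cross y-line → (7,3), t=0.1732 (wall)
  → r_2 = 0.1732
beam 3: φ=45°, α=210°
  d=(-0.8660,-0.5000)  start (7,2)  tX=0.6235 tY=1.7000  stride 1/|dx|=1.1547 1/|dy|=2.0000
    cross x-line → (6,2), t=0.6235
    cross y-line → (6,1), t=1.7000 (wall)
  → r_3 = 1.7000
beam 4: φ=135°, α=300°
  d=(0.5000,-0.8660)  start (7,2)  tX=0.9200 tY=0.9815  stride 1/|dx|=2.0000 1/|dy|=1.1547
    cross x-line → (8,2), t=0.9200 (wall)
  → r_4 = 0.9200

ranges = [0.3000, 0.1732, 1.7000, 0.9200]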